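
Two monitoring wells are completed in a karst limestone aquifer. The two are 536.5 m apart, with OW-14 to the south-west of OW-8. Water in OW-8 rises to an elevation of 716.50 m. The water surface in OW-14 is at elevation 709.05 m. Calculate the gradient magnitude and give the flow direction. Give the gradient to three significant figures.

Total head at OW-8: h = 716.50 m (water level in the piezometer is the total head).
Total head at OW-14: h = 709.05 m (water level in the piezometer is the total head).
Head difference: h(OW-8) − h(OW-14) = 716.50 − 709.05 = 7.45 m.
Hydraulic gradient: i = |Δh| / L = 7.45 / 536.5 = 0.0139.
Flow is from higher to lower head: from OW-8 toward OW-14, i.e. toward the south-west.

i ≈ 0.0139; groundwater flows toward the south-west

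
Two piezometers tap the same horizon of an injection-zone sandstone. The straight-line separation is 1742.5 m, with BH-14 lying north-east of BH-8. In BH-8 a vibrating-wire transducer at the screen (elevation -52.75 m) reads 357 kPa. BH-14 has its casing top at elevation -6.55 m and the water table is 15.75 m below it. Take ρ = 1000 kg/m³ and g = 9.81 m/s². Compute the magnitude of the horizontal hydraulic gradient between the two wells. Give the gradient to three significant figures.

i ≈ 0.00341

Pressure head at BH-8: ψ = P/(ρg) = 357×1000 / (1000 × 9.81) = 36.39 m.
Total head at BH-8: h = z + ψ = -52.75 + 36.39 = -16.36 m.
Total head at BH-14: h = -6.55 − 15.75 = -22.30 m.
Head difference: h(BH-8) − h(BH-14) = -16.36 − (-22.30) = 5.94 m.
Hydraulic gradient: i = |Δh| / L = 5.94 / 1742.5 = 0.00341.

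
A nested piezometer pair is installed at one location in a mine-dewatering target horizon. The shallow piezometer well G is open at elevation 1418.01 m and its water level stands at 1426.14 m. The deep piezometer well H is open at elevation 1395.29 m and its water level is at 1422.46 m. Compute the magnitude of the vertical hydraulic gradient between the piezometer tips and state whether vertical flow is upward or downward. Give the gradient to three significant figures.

|i_v| ≈ 0.162; vertical flow is downward

Total head at well G: h = 1426.14 m (water level in the standpipe).
Total head at well H: h = 1422.46 m.
Δh = h(well G) − h(well H) = 1426.14 − 1422.46 = 3.68 m.
Vertical separation Δz = 1418.01 − 1395.29 = 22.72 m.
|i_v| = |Δh| / Δz = 3.68 / 22.72 = 0.162.
Head is higher in the shallow piezometer, so vertical flow is downward (recharge condition).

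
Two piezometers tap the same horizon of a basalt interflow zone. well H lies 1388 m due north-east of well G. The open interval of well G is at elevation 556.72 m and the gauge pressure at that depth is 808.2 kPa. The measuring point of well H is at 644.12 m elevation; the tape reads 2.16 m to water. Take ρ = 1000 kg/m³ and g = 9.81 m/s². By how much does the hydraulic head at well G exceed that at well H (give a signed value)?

Pressure head at well G: ψ = P/(ρg) = 808.2×1000 / (1000 × 9.81) = 82.39 m.
Total head at well G: h = z + ψ = 556.72 + 82.39 = 639.11 m.
Total head at well H: h = 644.12 − 2.16 = 641.96 m.
Head difference: h(well G) − h(well H) = 639.11 − 641.96 = -2.85 m.

Δh ≈ -2.85 m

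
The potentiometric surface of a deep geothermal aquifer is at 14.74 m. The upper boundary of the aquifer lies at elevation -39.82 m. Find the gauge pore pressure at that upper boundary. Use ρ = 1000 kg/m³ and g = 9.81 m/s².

P ≈ 535 kPa

Pressure head at the aquifer top: ψ = h − z = 14.74 − (-39.82) = 54.56 m.
P = ρgψ = 1000 × 9.81 × 54.56 = 535234 Pa ≈ 535 kPa.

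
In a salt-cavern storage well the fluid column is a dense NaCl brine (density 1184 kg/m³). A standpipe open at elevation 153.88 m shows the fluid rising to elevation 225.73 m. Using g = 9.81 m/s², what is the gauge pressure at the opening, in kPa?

Pressure head ψ = h − z = 225.73 − 153.88 = 71.85 m.
P = ρgψ = 1184 × 9.81 × 71.85 = 834541 Pa ≈ 835 kPa.

P ≈ 835 kPa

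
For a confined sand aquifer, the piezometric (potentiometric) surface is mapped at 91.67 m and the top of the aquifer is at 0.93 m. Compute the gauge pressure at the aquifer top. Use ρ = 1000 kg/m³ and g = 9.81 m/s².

P ≈ 890 kPa

Pressure head at the aquifer top: ψ = h − z = 91.67 − 0.93 = 90.74 m.
P = ρgψ = 1000 × 9.81 × 90.74 = 890159 Pa ≈ 890 kPa.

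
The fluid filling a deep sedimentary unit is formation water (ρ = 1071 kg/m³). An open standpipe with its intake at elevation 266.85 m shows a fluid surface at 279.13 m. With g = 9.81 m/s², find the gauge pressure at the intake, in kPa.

P ≈ 129 kPa

Pressure head ψ = h − z = 279.13 − 266.85 = 12.28 m.
P = ρgψ = 1071 × 9.81 × 12.28 = 129020 Pa ≈ 129 kPa.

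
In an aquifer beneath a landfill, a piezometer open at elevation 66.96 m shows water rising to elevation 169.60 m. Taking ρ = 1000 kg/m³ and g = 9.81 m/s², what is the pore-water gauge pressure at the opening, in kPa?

Pressure head ψ = h − z = 169.60 − 66.96 = 102.64 m.
P = ρgψ = 1000 × 9.81 × 102.64 = 1006898 Pa ≈ 1010 kPa.

P ≈ 1010 kPa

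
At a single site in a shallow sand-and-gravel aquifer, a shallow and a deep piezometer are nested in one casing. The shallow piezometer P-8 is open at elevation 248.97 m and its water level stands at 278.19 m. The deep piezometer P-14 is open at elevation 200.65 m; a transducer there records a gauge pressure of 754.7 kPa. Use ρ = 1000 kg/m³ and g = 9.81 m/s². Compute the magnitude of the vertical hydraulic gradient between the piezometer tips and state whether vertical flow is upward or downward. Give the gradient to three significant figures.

|i_v| ≈ 0.0126; vertical flow is downward

Total head at P-8: h = 278.19 m (water level in the standpipe).
Pressure head at P-14: ψ = P/(ρg) = 754.7×1000 / (1000 × 9.81) = 76.93 m.
Total head at P-14: h = z + ψ = 200.65 + 76.93 = 277.58 m.
Δh = h(P-8) − h(P-14) = 278.19 − 277.58 = 0.61 m.
Vertical separation Δz = 248.97 − 200.65 = 48.32 m.
|i_v| = |Δh| / Δz = 0.61 / 48.32 = 0.0126.
Head is higher in the shallow piezometer, so vertical flow is downward (recharge condition).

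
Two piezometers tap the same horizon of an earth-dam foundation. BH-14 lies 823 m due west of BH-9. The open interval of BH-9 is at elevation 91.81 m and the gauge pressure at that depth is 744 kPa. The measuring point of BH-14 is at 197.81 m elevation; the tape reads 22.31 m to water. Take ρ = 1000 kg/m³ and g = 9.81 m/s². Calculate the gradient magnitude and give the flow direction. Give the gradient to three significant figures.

Pressure head at BH-9: ψ = P/(ρg) = 744×1000 / (1000 × 9.81) = 75.84 m.
Total head at BH-9: h = z + ψ = 91.81 + 75.84 = 167.65 m.
Total head at BH-14: h = 197.81 − 22.31 = 175.50 m.
Head difference: h(BH-9) − h(BH-14) = 167.65 − 175.50 = -7.85 m.
Hydraulic gradient: i = |Δh| / L = 7.85 / 823 = 0.00954.
Flow is from higher to lower head: from BH-14 toward BH-9, i.e. toward the east.

i ≈ 0.00954; groundwater flows toward the east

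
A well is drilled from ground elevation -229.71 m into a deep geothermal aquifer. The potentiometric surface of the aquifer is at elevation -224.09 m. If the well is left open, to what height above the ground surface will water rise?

≈ 5.62 m above ground

Water rises to the potentiometric surface, so the rise above ground = -224.09 − (-229.71) = 5.62 m.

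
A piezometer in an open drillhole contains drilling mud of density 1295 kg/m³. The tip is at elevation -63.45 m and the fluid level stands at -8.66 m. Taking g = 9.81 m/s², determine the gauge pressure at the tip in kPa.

Pressure head ψ = h − z = -8.66 − (-63.45) = 54.79 m.
P = ρgψ = 1295 × 9.81 × 54.79 = 696049 Pa ≈ 696 kPa.

P ≈ 696 kPa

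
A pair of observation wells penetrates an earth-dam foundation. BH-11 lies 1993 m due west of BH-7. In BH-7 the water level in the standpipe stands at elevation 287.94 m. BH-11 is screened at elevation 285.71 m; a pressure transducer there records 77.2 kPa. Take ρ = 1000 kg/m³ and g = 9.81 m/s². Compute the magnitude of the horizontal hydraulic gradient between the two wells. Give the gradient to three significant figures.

i ≈ 0.00283

Total head at BH-7: h = 287.94 m (water level in the piezometer is the total head).
Pressure head at BH-11: ψ = P/(ρg) = 77.2×1000 / (1000 × 9.81) = 7.87 m.
Total head at BH-11: h = z + ψ = 285.71 + 7.87 = 293.58 m.
Head difference: h(BH-7) − h(BH-11) = 287.94 − 293.58 = -5.64 m.
Hydraulic gradient: i = |Δh| / L = 5.64 / 1993 = 0.00283.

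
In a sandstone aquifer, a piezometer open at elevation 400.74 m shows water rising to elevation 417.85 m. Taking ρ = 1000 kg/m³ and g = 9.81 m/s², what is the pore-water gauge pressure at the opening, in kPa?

P ≈ 168 kPa

Pressure head ψ = h − z = 417.85 − 400.74 = 17.11 m.
P = ρgψ = 1000 × 9.81 × 17.11 = 167849 Pa ≈ 168 kPa.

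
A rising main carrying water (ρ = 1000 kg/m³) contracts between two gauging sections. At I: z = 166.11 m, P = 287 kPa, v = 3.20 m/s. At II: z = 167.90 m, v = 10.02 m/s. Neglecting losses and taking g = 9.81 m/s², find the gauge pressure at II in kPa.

P₂ ≈ 224 kPa

Pressure head at I: ψ₁ = P₁/(ρg) = 287×1000 / (1000 × 9.81) = 29.26 m.
Velocity heads: v₁²/2g = 3.20²/19.62 = 0.522 m; v₂²/2g = 10.02²/19.62 = 5.117 m.
Total head H = z₁ + ψ₁ + v₁²/2g = 166.11 + 29.26 + 0.522 = 195.89 m.
ψ₂ = H − z₂ − v₂²/2g = 195.89 − 167.90 − 5.117 = 22.87 m.
P₂ = ρgψ₂ = 1000 × 9.81 × 22.87 ≈ 224 kPa.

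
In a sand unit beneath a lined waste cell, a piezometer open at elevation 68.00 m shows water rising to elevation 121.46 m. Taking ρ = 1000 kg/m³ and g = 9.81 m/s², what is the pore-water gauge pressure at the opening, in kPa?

P ≈ 524 kPa

Pressure head ψ = h − z = 121.46 − 68.00 = 53.46 m.
P = ρgψ = 1000 × 9.81 × 53.46 = 524443 Pa ≈ 524 kPa.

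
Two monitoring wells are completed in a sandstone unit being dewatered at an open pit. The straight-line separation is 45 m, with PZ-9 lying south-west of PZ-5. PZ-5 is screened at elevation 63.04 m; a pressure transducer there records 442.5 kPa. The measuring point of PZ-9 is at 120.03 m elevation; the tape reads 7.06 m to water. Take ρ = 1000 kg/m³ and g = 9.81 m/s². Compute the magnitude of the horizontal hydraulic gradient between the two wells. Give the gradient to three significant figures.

Pressure head at PZ-5: ψ = P/(ρg) = 442.5×1000 / (1000 × 9.81) = 45.11 m.
Total head at PZ-5: h = z + ψ = 63.04 + 45.11 = 108.15 m.
Total head at PZ-9: h = 120.03 − 7.06 = 112.97 m.
Head difference: h(PZ-5) − h(PZ-9) = 108.15 − 112.97 = -4.82 m.
Hydraulic gradient: i = |Δh| / L = 4.82 / 45 = 0.107.

i ≈ 0.107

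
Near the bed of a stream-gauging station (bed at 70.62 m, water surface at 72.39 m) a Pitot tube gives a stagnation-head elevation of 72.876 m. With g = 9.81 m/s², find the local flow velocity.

Near the bed, under hydrostatic conditions, the piezometric head (z + ψ) equals the free-surface elevation, 72.39 m.
Velocity head = total − piezometric = 72.876 − 72.39 = 0.486 m.
v = √(2g·h_v) = √(2 × 9.81 × 0.486) = 3.09 m/s.

v ≈ 3.09 m/s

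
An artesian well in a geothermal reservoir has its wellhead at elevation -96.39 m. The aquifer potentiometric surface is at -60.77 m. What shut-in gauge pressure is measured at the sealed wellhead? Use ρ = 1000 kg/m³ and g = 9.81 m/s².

Head above the cap: Δh = -60.77 − (-96.39) = 35.62 m.
P = ρgΔh = 1000 × 9.81 × 35.62 = 349432 Pa ≈ 349 kPa.

P ≈ 349 kPa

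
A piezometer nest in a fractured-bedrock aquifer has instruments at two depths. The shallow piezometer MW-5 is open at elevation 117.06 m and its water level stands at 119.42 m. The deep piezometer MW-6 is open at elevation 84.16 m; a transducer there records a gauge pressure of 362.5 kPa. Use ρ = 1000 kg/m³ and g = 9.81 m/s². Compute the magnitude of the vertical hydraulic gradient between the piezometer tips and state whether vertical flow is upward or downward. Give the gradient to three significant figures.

Total head at MW-5: h = 119.42 m (water level in the standpipe).
Pressure head at MW-6: ψ = P/(ρg) = 362.5×1000 / (1000 × 9.81) = 36.95 m.
Total head at MW-6: h = z + ψ = 84.16 + 36.95 = 121.11 m.
Δh = h(MW-5) − h(MW-6) = 119.42 − 121.11 = -1.69 m.
Vertical separation Δz = 117.06 − 84.16 = 32.90 m.
|i_v| = |Δh| / Δz = 1.69 / 32.90 = 0.0514.
Head is higher in the deep piezometer, so vertical flow is upward (discharge condition).

|i_v| ≈ 0.0514; vertical flow is upward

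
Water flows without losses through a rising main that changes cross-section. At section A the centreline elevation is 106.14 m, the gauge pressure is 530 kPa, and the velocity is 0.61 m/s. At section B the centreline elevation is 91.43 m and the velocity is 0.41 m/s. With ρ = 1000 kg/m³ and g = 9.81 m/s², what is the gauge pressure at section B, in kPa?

P₂ ≈ 674 kPa

Pressure head at A: ψ₁ = P₁/(ρg) = 530×1000 / (1000 × 9.81) = 54.03 m.
Velocity heads: v₁²/2g = 0.61²/19.62 = 0.019 m; v₂²/2g = 0.41²/19.62 = 0.009 m.
Total head H = z₁ + ψ₁ + v₁²/2g = 106.14 + 54.03 + 0.019 = 160.19 m.
ψ₂ = H − z₂ − v₂²/2g = 160.19 − 91.43 − 0.009 = 68.75 m.
P₂ = ρgψ₂ = 1000 × 9.81 × 68.75 ≈ 674 kPa.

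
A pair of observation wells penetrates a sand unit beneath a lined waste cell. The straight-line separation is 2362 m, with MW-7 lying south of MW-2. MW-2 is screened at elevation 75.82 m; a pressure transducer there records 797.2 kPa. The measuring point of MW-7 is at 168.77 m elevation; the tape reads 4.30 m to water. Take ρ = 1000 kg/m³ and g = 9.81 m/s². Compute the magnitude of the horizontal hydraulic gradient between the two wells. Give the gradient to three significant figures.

Pressure head at MW-2: ψ = P/(ρg) = 797.2×1000 / (1000 × 9.81) = 81.26 m.
Total head at MW-2: h = z + ψ = 75.82 + 81.26 = 157.08 m.
Total head at MW-7: h = 168.77 − 4.30 = 164.47 m.
Head difference: h(MW-2) − h(MW-7) = 157.08 − 164.47 = -7.39 m.
Hydraulic gradient: i = |Δh| / L = 7.39 / 2362 = 0.00313.

i ≈ 0.00313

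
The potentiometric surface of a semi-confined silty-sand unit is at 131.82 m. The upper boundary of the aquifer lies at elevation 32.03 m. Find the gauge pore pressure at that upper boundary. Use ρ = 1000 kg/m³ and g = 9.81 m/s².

P ≈ 979 kPa

Pressure head at the aquifer top: ψ = h − z = 131.82 − 32.03 = 99.79 m.
P = ρgψ = 1000 × 9.81 × 99.79 = 978940 Pa ≈ 979 kPa.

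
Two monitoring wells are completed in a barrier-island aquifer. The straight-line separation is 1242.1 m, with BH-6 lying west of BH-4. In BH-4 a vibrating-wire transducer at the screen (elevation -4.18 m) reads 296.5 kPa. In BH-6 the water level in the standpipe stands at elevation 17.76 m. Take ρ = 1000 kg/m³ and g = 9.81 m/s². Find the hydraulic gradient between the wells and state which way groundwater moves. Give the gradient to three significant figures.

Pressure head at BH-4: ψ = P/(ρg) = 296.5×1000 / (1000 × 9.81) = 30.22 m.
Total head at BH-4: h = z + ψ = -4.18 + 30.22 = 26.04 m.
Total head at BH-6: h = 17.76 m (water level in the piezometer is the total head).
Head difference: h(BH-4) − h(BH-6) = 26.04 − 17.76 = 8.28 m.
Hydraulic gradient: i = |Δh| / L = 8.28 / 1242.1 = 0.00667.
Flow is from higher to lower head: from BH-4 toward BH-6, i.e. toward the west.

i ≈ 0.00667; groundwater flows toward the west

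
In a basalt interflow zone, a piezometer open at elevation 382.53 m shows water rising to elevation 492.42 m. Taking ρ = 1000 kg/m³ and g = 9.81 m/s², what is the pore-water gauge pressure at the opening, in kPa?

Pressure head ψ = h − z = 492.42 − 382.53 = 109.89 m.
P = ρgψ = 1000 × 9.81 × 109.89 = 1078021 Pa ≈ 1080 kPa.

P ≈ 1080 kPa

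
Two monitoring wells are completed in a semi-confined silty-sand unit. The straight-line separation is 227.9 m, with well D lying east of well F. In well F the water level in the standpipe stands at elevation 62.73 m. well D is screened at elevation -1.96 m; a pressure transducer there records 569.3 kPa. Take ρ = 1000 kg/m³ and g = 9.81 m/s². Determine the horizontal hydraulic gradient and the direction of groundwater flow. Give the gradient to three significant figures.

Total head at well F: h = 62.73 m (water level in the piezometer is the total head).
Pressure head at well D: ψ = P/(ρg) = 569.3×1000 / (1000 × 9.81) = 58.03 m.
Total head at well D: h = z + ψ = -1.96 + 58.03 = 56.07 m.
Head difference: h(well F) − h(well D) = 62.73 − 56.07 = 6.66 m.
Hydraulic gradient: i = |Δh| / L = 6.66 / 227.9 = 0.0292.
Flow is from higher to lower head: from well F toward well D, i.e. toward the east.

i ≈ 0.0292; groundwater flows toward the east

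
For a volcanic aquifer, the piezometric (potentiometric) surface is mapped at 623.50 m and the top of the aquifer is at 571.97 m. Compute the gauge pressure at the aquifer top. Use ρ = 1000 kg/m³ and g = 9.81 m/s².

Pressure head at the aquifer top: ψ = h − z = 623.50 − 571.97 = 51.53 m.
P = ρgψ = 1000 × 9.81 × 51.53 = 505509 Pa ≈ 506 kPa.

P ≈ 506 kPa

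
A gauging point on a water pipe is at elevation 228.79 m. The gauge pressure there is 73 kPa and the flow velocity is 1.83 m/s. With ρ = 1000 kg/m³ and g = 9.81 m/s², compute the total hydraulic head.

Pressure head ψ = P/(ρg) = 73×1000 / (1000 × 9.81) = 7.44 m.
Velocity head = v²/(2g) = 1.83² / (2 × 9.81) = 0.171 m.
h = z + ψ + v²/(2g) = 228.79 + 7.44 + 0.171 = 236.40 m.

h ≈ 236.40 m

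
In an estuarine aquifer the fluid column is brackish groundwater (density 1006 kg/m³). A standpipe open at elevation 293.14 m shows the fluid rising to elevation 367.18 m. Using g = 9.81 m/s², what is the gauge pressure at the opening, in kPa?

Pressure head ψ = h − z = 367.18 − 293.14 = 74.04 m.
P = ρgψ = 1006 × 9.81 × 74.04 = 730690 Pa ≈ 731 kPa.

P ≈ 731 kPa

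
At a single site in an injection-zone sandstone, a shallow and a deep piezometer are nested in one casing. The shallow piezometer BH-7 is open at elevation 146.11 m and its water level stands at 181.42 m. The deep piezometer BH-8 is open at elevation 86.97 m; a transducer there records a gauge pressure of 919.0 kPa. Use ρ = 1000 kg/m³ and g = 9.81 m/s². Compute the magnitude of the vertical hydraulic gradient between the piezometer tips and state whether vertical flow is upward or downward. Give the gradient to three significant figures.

Total head at BH-7: h = 181.42 m (water level in the standpipe).
Pressure head at BH-8: ψ = P/(ρg) = 919.0×1000 / (1000 × 9.81) = 93.68 m.
Total head at BH-8: h = z + ψ = 86.97 + 93.68 = 180.65 m.
Δh = h(BH-7) − h(BH-8) = 181.42 − 180.65 = 0.77 m.
Vertical separation Δz = 146.11 − 86.97 = 59.14 m.
|i_v| = |Δh| / Δz = 0.77 / 59.14 = 0.0130.
Head is higher in the shallow piezometer, so vertical flow is downward (recharge condition).

|i_v| ≈ 0.0130; vertical flow is downward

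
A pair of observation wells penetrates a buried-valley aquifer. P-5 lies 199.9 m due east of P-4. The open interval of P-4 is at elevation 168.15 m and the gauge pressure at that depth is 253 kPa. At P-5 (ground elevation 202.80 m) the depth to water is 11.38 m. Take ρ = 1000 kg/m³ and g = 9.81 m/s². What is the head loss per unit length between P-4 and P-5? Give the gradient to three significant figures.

Pressure head at P-4: ψ = P/(ρg) = 253×1000 / (1000 × 9.81) = 25.79 m.
Total head at P-4: h = z + ψ = 168.15 + 25.79 = 193.94 m.
Total head at P-5: h = 202.80 − 11.38 = 191.42 m.
Head difference: h(P-4) − h(P-5) = 193.94 − 191.42 = 2.52 m.
Hydraulic gradient: i = |Δh| / L = 2.52 / 199.9 = 0.0126.

i ≈ 0.0126 m/m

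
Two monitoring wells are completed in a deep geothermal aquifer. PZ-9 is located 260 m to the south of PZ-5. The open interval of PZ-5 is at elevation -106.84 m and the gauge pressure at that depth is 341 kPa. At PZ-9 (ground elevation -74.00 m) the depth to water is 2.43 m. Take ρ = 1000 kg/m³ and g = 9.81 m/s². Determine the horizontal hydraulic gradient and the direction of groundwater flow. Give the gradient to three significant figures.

Pressure head at PZ-5: ψ = P/(ρg) = 341×1000 / (1000 × 9.81) = 34.76 m.
Total head at PZ-5: h = z + ψ = -106.84 + 34.76 = -72.08 m.
Total head at PZ-9: h = -74.00 − 2.43 = -76.43 m.
Head difference: h(PZ-5) − h(PZ-9) = -72.08 − (-76.43) = 4.35 m.
Hydraulic gradient: i = |Δh| / L = 4.35 / 260 = 0.0167.
Flow is from higher to lower head: from PZ-5 toward PZ-9, i.e. toward the south.

i ≈ 0.0167; groundwater flows toward the south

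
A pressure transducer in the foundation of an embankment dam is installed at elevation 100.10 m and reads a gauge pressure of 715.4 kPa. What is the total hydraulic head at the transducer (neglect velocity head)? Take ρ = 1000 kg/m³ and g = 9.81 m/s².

h ≈ 173.03 m

ψ = P/(ρg) = 715.4×1000 / (1000 × 9.81) = 72.93 m.
h = z + ψ = 100.10 + 72.93 = 173.03 m.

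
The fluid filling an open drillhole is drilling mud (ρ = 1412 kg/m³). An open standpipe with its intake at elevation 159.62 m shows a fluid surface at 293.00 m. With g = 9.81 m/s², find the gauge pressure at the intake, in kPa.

Pressure head ψ = h − z = 293.00 − 159.62 = 133.38 m.
P = ρgψ = 1412 × 9.81 × 133.38 = 1847542 Pa ≈ 1850 kPa.

P ≈ 1850 kPa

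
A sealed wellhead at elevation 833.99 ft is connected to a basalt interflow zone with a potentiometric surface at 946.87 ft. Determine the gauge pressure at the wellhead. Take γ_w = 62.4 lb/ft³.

P ≈ 48.9 psi

Head above the cap: Δh = 946.87 − 833.99 = 112.88 ft.
P = γΔh/144 = 62.4 × 112.88 / 144 = 48.9 psi.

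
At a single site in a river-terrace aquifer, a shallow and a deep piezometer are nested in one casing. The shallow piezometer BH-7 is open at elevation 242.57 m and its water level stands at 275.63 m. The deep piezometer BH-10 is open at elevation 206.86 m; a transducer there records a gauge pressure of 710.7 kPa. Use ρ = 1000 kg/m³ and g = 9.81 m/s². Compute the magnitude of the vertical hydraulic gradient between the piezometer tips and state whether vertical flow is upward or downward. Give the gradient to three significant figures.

|i_v| ≈ 0.103; vertical flow is upward

Total head at BH-7: h = 275.63 m (water level in the standpipe).
Pressure head at BH-10: ψ = P/(ρg) = 710.7×1000 / (1000 × 9.81) = 72.45 m.
Total head at BH-10: h = z + ψ = 206.86 + 72.45 = 279.31 m.
Δh = h(BH-7) − h(BH-10) = 275.63 − 279.31 = -3.68 m.
Vertical separation Δz = 242.57 − 206.86 = 35.71 m.
|i_v| = |Δh| / Δz = 3.68 / 35.71 = 0.103.
Head is higher in the deep piezometer, so vertical flow is upward (discharge condition).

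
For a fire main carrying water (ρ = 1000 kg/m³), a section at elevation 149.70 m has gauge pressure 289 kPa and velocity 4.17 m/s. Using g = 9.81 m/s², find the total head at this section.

Pressure head ψ = P/(ρg) = 289×1000 / (1000 × 9.81) = 29.46 m.
Velocity head = v²/(2g) = 4.17² / (2 × 9.81) = 0.886 m.
h = z + ψ + v²/(2g) = 149.70 + 29.46 + 0.886 = 180.05 m.

h ≈ 180.05 m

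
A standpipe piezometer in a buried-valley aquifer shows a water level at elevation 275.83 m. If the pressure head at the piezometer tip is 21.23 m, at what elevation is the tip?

z ≈ 254.60 m

z = h − ψ = 275.83 − 21.23 = 254.60 m.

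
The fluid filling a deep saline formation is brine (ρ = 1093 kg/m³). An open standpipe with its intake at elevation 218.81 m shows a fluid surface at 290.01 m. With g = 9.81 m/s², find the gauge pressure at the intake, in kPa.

P ≈ 763 kPa

Pressure head ψ = h − z = 290.01 − 218.81 = 71.20 m.
P = ρgψ = 1093 × 9.81 × 71.20 = 763430 Pa ≈ 763 kPa.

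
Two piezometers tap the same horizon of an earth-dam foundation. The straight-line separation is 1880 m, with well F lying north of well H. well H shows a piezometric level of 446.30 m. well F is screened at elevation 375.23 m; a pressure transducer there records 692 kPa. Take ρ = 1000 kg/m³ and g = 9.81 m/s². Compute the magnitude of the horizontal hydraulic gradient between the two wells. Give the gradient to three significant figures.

Total head at well H: h = 446.30 m (water level in the piezometer is the total head).
Pressure head at well F: ψ = P/(ρg) = 692×1000 / (1000 × 9.81) = 70.54 m.
Total head at well F: h = z + ψ = 375.23 + 70.54 = 445.77 m.
Head difference: h(well H) − h(well F) = 446.30 − 445.77 = 0.53 m.
Hydraulic gradient: i = |Δh| / L = 0.53 / 1880 = 0.000282.

i ≈ 0.000282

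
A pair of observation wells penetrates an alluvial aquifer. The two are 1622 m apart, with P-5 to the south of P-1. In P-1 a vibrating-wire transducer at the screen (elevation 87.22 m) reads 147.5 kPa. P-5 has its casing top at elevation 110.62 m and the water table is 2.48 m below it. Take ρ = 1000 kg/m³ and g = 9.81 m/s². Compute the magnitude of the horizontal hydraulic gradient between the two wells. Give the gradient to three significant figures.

Pressure head at P-1: ψ = P/(ρg) = 147.5×1000 / (1000 × 9.81) = 15.04 m.
Total head at P-1: h = z + ψ = 87.22 + 15.04 = 102.26 m.
Total head at P-5: h = 110.62 − 2.48 = 108.14 m.
Head difference: h(P-1) − h(P-5) = 102.26 − 108.14 = -5.88 m.
Hydraulic gradient: i = |Δh| / L = 5.88 / 1622 = 0.00363.

i ≈ 0.00363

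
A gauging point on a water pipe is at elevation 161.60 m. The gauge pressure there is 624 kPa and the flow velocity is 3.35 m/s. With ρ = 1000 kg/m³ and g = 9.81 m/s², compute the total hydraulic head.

h ≈ 225.78 m

Pressure head ψ = P/(ρg) = 624×1000 / (1000 × 9.81) = 63.61 m.
Velocity head = v²/(2g) = 3.35² / (2 × 9.81) = 0.572 m.
h = z + ψ + v²/(2g) = 161.60 + 63.61 + 0.572 = 225.78 m.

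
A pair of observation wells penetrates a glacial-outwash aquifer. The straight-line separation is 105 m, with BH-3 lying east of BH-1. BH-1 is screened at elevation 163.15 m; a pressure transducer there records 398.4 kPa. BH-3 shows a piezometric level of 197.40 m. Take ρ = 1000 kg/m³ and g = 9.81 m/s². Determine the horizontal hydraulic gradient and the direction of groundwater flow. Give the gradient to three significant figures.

i ≈ 0.0606; groundwater flows toward the east

Pressure head at BH-1: ψ = P/(ρg) = 398.4×1000 / (1000 × 9.81) = 40.61 m.
Total head at BH-1: h = z + ψ = 163.15 + 40.61 = 203.76 m.
Total head at BH-3: h = 197.40 m (water level in the piezometer is the total head).
Head difference: h(BH-1) − h(BH-3) = 203.76 − 197.40 = 6.36 m.
Hydraulic gradient: i = |Δh| / L = 6.36 / 105 = 0.0606.
Flow is from higher to lower head: from BH-1 toward BH-3, i.e. toward the east.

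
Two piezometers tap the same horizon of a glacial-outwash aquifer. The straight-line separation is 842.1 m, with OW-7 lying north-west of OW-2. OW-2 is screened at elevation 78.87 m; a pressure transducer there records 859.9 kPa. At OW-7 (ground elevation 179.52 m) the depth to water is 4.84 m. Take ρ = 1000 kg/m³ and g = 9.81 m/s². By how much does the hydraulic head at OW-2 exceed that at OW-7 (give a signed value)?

Δh ≈ -8.15 m

Pressure head at OW-2: ψ = P/(ρg) = 859.9×1000 / (1000 × 9.81) = 87.66 m.
Total head at OW-2: h = z + ψ = 78.87 + 87.66 = 166.53 m.
Total head at OW-7: h = 179.52 − 4.84 = 174.68 m.
Head difference: h(OW-2) − h(OW-7) = 166.53 − 174.68 = -8.15 m.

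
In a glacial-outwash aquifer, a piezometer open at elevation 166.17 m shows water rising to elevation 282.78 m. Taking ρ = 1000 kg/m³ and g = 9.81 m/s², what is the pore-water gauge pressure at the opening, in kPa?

P ≈ 1140 kPa

Pressure head ψ = h − z = 282.78 − 166.17 = 116.61 m.
P = ρgψ = 1000 × 9.81 × 116.61 = 1143944 Pa ≈ 1140 kPa.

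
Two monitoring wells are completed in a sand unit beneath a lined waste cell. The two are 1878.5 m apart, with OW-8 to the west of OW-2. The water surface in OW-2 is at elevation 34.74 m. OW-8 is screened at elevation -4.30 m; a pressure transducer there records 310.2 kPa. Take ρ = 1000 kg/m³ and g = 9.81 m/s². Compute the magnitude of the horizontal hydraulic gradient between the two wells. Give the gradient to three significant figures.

i ≈ 0.00395

Total head at OW-2: h = 34.74 m (water level in the piezometer is the total head).
Pressure head at OW-8: ψ = P/(ρg) = 310.2×1000 / (1000 × 9.81) = 31.62 m.
Total head at OW-8: h = z + ψ = -4.30 + 31.62 = 27.32 m.
Head difference: h(OW-2) − h(OW-8) = 34.74 − 27.32 = 7.42 m.
Hydraulic gradient: i = |Δh| / L = 7.42 / 1878.5 = 0.00395.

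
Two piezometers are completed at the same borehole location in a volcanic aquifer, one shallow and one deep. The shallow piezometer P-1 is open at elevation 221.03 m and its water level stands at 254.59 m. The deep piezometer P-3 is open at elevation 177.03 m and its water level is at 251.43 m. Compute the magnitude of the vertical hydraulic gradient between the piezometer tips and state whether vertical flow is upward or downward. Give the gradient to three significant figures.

|i_v| ≈ 0.0718; vertical flow is downward

Total head at P-1: h = 254.59 m (water level in the standpipe).
Total head at P-3: h = 251.43 m.
Δh = h(P-1) − h(P-3) = 254.59 − 251.43 = 3.16 m.
Vertical separation Δz = 221.03 − 177.03 = 44.00 m.
|i_v| = |Δh| / Δz = 3.16 / 44.00 = 0.0718.
Head is higher in the shallow piezometer, so vertical flow is downward (recharge condition).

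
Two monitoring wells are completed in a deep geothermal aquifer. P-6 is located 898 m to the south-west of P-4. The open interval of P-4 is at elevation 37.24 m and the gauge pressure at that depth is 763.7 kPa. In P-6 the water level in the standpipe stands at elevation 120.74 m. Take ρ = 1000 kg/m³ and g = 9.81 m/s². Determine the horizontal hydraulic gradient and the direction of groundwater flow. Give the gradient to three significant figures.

Pressure head at P-4: ψ = P/(ρg) = 763.7×1000 / (1000 × 9.81) = 77.85 m.
Total head at P-4: h = z + ψ = 37.24 + 77.85 = 115.09 m.
Total head at P-6: h = 120.74 m (water level in the piezometer is the total head).
Head difference: h(P-4) − h(P-6) = 115.09 − 120.74 = -5.65 m.
Hydraulic gradient: i = |Δh| / L = 5.65 / 898 = 0.00629.
Flow is from higher to lower head: from P-6 toward P-4, i.e. toward the north-east.

i ≈ 0.00629; groundwater flows toward the north-east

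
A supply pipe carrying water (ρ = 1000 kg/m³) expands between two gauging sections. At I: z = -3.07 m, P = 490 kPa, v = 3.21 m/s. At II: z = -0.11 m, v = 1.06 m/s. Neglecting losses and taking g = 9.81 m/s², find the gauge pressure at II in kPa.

P₂ ≈ 466 kPa

Pressure head at I: ψ₁ = P₁/(ρg) = 490×1000 / (1000 × 9.81) = 49.95 m.
Velocity heads: v₁²/2g = 3.21²/19.62 = 0.525 m; v₂²/2g = 1.06²/19.62 = 0.057 m.
Total head H = z₁ + ψ₁ + v₁²/2g = -3.07 + 49.95 + 0.525 = 47.41 m.
ψ₂ = H − z₂ − v₂²/2g = 47.41 − (-0.11) − 0.057 = 47.46 m.
P₂ = ρgψ₂ = 1000 × 9.81 × 47.46 ≈ 466 kPa.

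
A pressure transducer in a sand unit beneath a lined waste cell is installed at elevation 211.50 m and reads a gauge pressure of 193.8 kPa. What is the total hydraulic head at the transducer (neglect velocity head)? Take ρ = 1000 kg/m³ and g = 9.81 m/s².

h ≈ 231.26 m

ψ = P/(ρg) = 193.8×1000 / (1000 × 9.81) = 19.76 m.
h = z + ψ = 211.50 + 19.76 = 231.26 m.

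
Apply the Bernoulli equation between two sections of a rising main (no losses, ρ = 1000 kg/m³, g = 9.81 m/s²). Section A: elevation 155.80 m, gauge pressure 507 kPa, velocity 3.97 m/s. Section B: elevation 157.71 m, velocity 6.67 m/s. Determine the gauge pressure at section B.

Pressure head at A: ψ₁ = P₁/(ρg) = 507×1000 / (1000 × 9.81) = 51.68 m.
Velocity heads: v₁²/2g = 3.97²/19.62 = 0.803 m; v₂²/2g = 6.67²/19.62 = 2.268 m.
Total head H = z₁ + ψ₁ + v₁²/2g = 155.80 + 51.68 + 0.803 = 208.28 m.
ψ₂ = H − z₂ − v₂²/2g = 208.28 − 157.71 − 2.268 = 48.30 m.
P₂ = ρgψ₂ = 1000 × 9.81 × 48.30 ≈ 474 kPa.

P₂ ≈ 474 kPa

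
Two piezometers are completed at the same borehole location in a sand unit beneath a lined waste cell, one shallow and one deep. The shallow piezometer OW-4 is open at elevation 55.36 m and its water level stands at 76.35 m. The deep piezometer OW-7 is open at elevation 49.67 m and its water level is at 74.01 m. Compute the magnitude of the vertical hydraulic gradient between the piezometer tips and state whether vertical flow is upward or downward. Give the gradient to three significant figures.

|i_v| ≈ 0.411; vertical flow is downward

Total head at OW-4: h = 76.35 m (water level in the standpipe).
Total head at OW-7: h = 74.01 m.
Δh = h(OW-4) − h(OW-7) = 76.35 − 74.01 = 2.34 m.
Vertical separation Δz = 55.36 − 49.67 = 5.69 m.
|i_v| = |Δh| / Δz = 2.34 / 5.69 = 0.411.
Head is higher in the shallow piezometer, so vertical flow is downward (recharge condition).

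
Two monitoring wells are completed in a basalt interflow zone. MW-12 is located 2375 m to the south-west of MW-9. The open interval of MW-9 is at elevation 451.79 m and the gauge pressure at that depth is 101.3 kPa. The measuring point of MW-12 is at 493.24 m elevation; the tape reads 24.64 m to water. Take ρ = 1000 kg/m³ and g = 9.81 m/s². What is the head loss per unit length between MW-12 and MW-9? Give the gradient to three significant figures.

Pressure head at MW-9: ψ = P/(ρg) = 101.3×1000 / (1000 × 9.81) = 10.33 m.
Total head at MW-9: h = z + ψ = 451.79 + 10.33 = 462.12 m.
Total head at MW-12: h = 493.24 − 24.64 = 468.60 m.
Head difference: h(MW-9) − h(MW-12) = 462.12 − 468.60 = -6.48 m.
Hydraulic gradient: i = |Δh| / L = 6.48 / 2375 = 0.00273.

i ≈ 0.00273 m/m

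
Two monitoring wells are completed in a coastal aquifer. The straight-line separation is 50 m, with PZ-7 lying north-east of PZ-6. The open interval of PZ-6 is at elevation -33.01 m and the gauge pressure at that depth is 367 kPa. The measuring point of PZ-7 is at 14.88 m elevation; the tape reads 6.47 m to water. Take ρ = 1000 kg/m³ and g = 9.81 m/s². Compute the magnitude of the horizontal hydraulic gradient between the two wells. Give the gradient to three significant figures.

Pressure head at PZ-6: ψ = P/(ρg) = 367×1000 / (1000 × 9.81) = 37.41 m.
Total head at PZ-6: h = z + ψ = -33.01 + 37.41 = 4.40 m.
Total head at PZ-7: h = 14.88 − 6.47 = 8.41 m.
Head difference: h(PZ-6) − h(PZ-7) = 4.40 − 8.41 = -4.01 m.
Hydraulic gradient: i = |Δh| / L = 4.01 / 50 = 0.0802.

i ≈ 0.0802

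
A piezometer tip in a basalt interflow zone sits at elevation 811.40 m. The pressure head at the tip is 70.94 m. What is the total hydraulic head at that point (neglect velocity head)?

h = z + ψ = 811.40 + 70.94 = 882.34 m.

h ≈ 882.34 m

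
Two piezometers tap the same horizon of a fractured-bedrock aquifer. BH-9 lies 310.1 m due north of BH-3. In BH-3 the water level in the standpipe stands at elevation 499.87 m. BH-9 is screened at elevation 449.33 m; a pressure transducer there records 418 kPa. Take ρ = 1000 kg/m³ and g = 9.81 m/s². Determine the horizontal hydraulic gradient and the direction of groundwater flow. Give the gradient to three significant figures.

Total head at BH-3: h = 499.87 m (water level in the piezometer is the total head).
Pressure head at BH-9: ψ = P/(ρg) = 418×1000 / (1000 × 9.81) = 42.61 m.
Total head at BH-9: h = z + ψ = 449.33 + 42.61 = 491.94 m.
Head difference: h(BH-3) − h(BH-9) = 499.87 − 491.94 = 7.93 m.
Hydraulic gradient: i = |Δh| / L = 7.93 / 310.1 = 0.0256.
Flow is from higher to lower head: from BH-3 toward BH-9, i.e. toward the north.

i ≈ 0.0256; groundwater flows toward the north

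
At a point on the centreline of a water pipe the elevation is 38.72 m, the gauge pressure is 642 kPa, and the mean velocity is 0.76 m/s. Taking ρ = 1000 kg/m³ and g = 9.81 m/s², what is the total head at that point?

h ≈ 104.19 m

Pressure head ψ = P/(ρg) = 642×1000 / (1000 × 9.81) = 65.44 m.
Velocity head = v²/(2g) = 0.76² / (2 × 9.81) = 0.029 m.
h = z + ψ + v²/(2g) = 38.72 + 65.44 + 0.029 = 104.19 m.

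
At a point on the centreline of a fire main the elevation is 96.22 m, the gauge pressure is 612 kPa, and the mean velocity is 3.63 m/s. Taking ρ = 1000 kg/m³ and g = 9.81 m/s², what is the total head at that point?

h ≈ 159.28 m

Pressure head ψ = P/(ρg) = 612×1000 / (1000 × 9.81) = 62.39 m.
Velocity head = v²/(2g) = 3.63² / (2 × 9.81) = 0.672 m.
h = z + ψ + v²/(2g) = 96.22 + 62.39 + 0.672 = 159.28 m.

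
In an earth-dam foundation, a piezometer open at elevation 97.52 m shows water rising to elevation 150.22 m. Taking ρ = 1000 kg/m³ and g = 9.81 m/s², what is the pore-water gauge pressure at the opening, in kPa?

P ≈ 517 kPa

Pressure head ψ = h − z = 150.22 − 97.52 = 52.70 m.
P = ρgψ = 1000 × 9.81 × 52.70 = 516987 Pa ≈ 517 kPa.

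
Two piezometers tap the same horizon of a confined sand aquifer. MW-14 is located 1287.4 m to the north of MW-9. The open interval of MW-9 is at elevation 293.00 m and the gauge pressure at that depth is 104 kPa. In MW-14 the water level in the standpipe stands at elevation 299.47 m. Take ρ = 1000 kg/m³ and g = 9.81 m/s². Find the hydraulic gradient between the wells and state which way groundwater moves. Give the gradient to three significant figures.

i ≈ 0.00321; groundwater flows toward the north

Pressure head at MW-9: ψ = P/(ρg) = 104×1000 / (1000 × 9.81) = 10.60 m.
Total head at MW-9: h = z + ψ = 293.00 + 10.60 = 303.60 m.
Total head at MW-14: h = 299.47 m (water level in the piezometer is the total head).
Head difference: h(MW-9) − h(MW-14) = 303.60 − 299.47 = 4.13 m.
Hydraulic gradient: i = |Δh| / L = 4.13 / 1287.4 = 0.00321.
Flow is from higher to lower head: from MW-9 toward MW-14, i.e. toward the north.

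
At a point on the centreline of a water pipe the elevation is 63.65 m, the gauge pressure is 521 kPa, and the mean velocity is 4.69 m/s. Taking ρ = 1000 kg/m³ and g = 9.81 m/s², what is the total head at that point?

Pressure head ψ = P/(ρg) = 521×1000 / (1000 × 9.81) = 53.11 m.
Velocity head = v²/(2g) = 4.69² / (2 × 9.81) = 1.121 m.
h = z + ψ + v²/(2g) = 63.65 + 53.11 + 1.121 = 117.88 m.

h ≈ 117.88 m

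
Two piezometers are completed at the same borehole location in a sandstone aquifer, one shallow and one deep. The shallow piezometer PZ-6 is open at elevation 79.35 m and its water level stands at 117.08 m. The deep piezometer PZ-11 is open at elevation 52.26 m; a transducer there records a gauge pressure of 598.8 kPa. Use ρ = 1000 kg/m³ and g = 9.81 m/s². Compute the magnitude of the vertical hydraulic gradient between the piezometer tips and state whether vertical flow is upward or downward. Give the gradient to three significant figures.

Total head at PZ-6: h = 117.08 m (water level in the standpipe).
Pressure head at PZ-11: ψ = P/(ρg) = 598.8×1000 / (1000 × 9.81) = 61.04 m.
Total head at PZ-11: h = z + ψ = 52.26 + 61.04 = 113.30 m.
Δh = h(PZ-6) − h(PZ-11) = 117.08 − 113.30 = 3.78 m.
Vertical separation Δz = 79.35 − 52.26 = 27.09 m.
|i_v| = |Δh| / Δz = 3.78 / 27.09 = 0.140.
Head is higher in the shallow piezometer, so vertical flow is downward (recharge condition).

|i_v| ≈ 0.140; vertical flow is downward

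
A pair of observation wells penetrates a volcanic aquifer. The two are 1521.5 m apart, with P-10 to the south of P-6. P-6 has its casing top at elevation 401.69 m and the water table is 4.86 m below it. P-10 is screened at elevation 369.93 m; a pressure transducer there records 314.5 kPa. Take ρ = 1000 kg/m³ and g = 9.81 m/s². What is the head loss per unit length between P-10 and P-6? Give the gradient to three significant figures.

i ≈ 0.00339 m/m

Total head at P-6: h = 401.69 − 4.86 = 396.83 m.
Pressure head at P-10: ψ = P/(ρg) = 314.5×1000 / (1000 × 9.81) = 32.06 m.
Total head at P-10: h = z + ψ = 369.93 + 32.06 = 401.99 m.
Head difference: h(P-6) − h(P-10) = 396.83 − 401.99 = -5.16 m.
Hydraulic gradient: i = |Δh| / L = 5.16 / 1521.5 = 0.00339.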